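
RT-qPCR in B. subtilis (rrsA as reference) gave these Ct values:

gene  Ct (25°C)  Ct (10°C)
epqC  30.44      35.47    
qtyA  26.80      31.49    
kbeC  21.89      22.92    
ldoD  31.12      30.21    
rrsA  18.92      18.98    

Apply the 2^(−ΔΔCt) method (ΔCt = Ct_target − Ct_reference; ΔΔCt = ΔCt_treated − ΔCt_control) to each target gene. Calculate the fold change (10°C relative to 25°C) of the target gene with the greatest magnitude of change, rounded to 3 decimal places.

0.032

epqC: ΔΔCt = (35.47−18.98) − (30.44−18.92) = 16.49 − 11.52 = 4.97; fold change = 2^-4.97 = 0.032
qtyA: ΔΔCt = (31.49−18.98) − (26.80−18.92) = 12.51 − 7.88 = 4.63; fold change = 2^-4.63 = 0.040
kbeC: ΔΔCt = (22.92−18.98) − (21.89−18.92) = 3.94 − 2.97 = 0.97; fold change = 2^-0.97 = 0.511
ldoD: ΔΔCt = (30.21−18.98) − (31.12−18.92) = 11.23 − 12.20 = -0.97; fold change = 2^0.97 = 1.959
epqC has the largest |ΔΔCt| = 4.97.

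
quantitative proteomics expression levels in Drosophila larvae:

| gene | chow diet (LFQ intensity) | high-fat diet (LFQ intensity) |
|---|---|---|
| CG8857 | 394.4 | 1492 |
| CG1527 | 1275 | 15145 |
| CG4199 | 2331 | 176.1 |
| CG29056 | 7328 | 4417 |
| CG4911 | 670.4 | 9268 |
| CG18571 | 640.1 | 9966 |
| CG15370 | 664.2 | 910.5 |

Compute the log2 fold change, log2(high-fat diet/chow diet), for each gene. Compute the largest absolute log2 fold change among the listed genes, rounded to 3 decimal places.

3.961

log2(1492/394.4) = 1.920  (CG8857)
log2(15145/1275) = 3.570  (CG1527)
log2(176.1/2331) = -3.726  (CG4199)
log2(4417/7328) = -0.730  (CG29056)
log2(9268/670.4) = 3.789  (CG4911)
log2(9966/640.1) = 3.961  (CG18571)
log2(910.5/664.2) = 0.455  (CG15370)
The largest magnitude belongs to CG18571.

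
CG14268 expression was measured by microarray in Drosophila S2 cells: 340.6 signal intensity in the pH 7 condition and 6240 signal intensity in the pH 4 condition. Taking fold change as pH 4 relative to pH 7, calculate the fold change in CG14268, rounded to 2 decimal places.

Fold change = 6240 / 340.6 = 18.321
CG14268 is upregulated.

18.32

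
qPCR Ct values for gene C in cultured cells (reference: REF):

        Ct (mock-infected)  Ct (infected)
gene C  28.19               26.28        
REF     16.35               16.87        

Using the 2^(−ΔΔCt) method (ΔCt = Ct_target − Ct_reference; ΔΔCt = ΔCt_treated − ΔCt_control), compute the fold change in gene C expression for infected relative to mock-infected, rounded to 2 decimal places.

ΔCt(mock-infected) = 28.190 − 16.350 = 11.840
ΔCt(infected) = 26.280 − 16.870 = 9.410
ΔΔCt = 9.410 − 11.840 = -2.430
Fold change = 2^(−(-2.430)) = 2^2.430 = 5.389

5.39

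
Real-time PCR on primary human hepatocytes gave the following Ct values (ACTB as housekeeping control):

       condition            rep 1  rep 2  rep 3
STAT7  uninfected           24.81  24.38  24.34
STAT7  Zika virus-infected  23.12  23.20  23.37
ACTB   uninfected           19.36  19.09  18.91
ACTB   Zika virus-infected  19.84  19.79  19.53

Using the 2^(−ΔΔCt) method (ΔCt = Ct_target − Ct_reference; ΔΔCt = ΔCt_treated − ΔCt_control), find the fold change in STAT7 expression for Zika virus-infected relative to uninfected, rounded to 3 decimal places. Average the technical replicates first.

3.681

Mean Ct: STAT7 uninfected 24.510; STAT7 Zika virus-infected 23.230; ACTB uninfected 19.120; ACTB Zika virus-infected 19.720
ΔCt(uninfected) = 24.510 − 19.120 = 5.390
ΔCt(Zika virus-infected) = 23.230 − 19.720 = 3.510
ΔΔCt = 3.510 − 5.390 = -1.880
Fold change = 2^(−(-1.880)) = 2^1.880 = 3.6808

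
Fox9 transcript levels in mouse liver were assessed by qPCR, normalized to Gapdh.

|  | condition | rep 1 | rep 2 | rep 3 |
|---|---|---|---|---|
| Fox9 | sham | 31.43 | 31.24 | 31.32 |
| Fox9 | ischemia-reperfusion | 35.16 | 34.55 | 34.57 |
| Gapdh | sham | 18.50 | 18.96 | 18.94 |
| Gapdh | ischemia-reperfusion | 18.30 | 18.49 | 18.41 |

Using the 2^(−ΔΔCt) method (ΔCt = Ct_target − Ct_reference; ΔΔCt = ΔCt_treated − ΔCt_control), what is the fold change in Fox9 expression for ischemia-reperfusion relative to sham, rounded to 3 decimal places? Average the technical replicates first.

Mean Ct: Fox9 sham 31.330; Fox9 ischemia-reperfusion 34.760; Gapdh sham 18.800; Gapdh ischemia-reperfusion 18.400
ΔCt(sham) = 31.330 − 18.800 = 12.530
ΔCt(ischemia-reperfusion) = 34.760 − 18.400 = 16.360
ΔΔCt = 16.360 − 12.530 = 3.830
Fold change = 2^(−3.830) = 0.0703

0.070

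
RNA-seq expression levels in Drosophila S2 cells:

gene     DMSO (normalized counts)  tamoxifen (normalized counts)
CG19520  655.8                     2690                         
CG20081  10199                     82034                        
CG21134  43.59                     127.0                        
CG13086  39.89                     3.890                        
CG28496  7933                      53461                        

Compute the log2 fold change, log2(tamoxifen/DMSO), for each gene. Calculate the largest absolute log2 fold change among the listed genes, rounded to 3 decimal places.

log2(2690/655.8) = 2.036  (CG19520)
log2(82034/10199) = 3.008  (CG20081)
log2(127.0/43.59) = 1.543  (CG21134)
log2(3.890/39.89) = -3.358  (CG13086)
log2(53461/7933) = 2.753  (CG28496)
The largest magnitude belongs to CG13086.

3.358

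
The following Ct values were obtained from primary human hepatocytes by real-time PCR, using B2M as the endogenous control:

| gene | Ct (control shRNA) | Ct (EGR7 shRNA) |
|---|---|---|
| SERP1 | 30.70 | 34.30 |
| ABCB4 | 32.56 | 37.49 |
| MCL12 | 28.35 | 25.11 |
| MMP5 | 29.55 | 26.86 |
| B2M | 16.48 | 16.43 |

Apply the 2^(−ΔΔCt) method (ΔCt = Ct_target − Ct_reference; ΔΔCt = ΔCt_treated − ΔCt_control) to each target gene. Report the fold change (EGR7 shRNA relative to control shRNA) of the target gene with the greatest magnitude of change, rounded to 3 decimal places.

0.032

SERP1: ΔΔCt = (34.30−16.43) − (30.70−16.48) = 17.87 − 14.22 = 3.65; fold change = 2^-3.65 = 0.080
ABCB4: ΔΔCt = (37.49−16.43) − (32.56−16.48) = 21.06 − 16.08 = 4.98; fold change = 2^-4.98 = 0.032
MCL12: ΔΔCt = (25.11−16.43) − (28.35−16.48) = 8.68 − 11.87 = -3.19; fold change = 2^3.19 = 9.126
MMP5: ΔΔCt = (26.86−16.43) − (29.55−16.48) = 10.43 − 13.07 = -2.64; fold change = 2^2.64 = 6.233
ABCB4 has the largest |ΔΔCt| = 4.98.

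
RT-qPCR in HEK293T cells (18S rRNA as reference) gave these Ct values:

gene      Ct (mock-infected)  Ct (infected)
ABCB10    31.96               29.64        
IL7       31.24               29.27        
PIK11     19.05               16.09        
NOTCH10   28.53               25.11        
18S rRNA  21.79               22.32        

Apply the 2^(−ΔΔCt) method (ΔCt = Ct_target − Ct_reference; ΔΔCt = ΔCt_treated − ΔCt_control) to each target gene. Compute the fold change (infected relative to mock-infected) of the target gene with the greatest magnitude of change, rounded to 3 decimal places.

15.455

ABCB10: ΔΔCt = (29.64−22.32) − (31.96−21.79) = 7.32 − 10.17 = -2.85; fold change = 2^2.85 = 7.210
IL7: ΔΔCt = (29.27−22.32) − (31.24−21.79) = 6.95 − 9.45 = -2.50; fold change = 2^2.50 = 5.657
PIK11: ΔΔCt = (16.09−22.32) − (19.05−21.79) = -6.23 − (-2.74) = -3.49; fold change = 2^3.49 = 11.236
NOTCH10: ΔΔCt = (25.11−22.32) − (28.53−21.79) = 2.79 − 6.74 = -3.95; fold change = 2^3.95 = 15.455
NOTCH10 has the largest |ΔΔCt| = 3.95.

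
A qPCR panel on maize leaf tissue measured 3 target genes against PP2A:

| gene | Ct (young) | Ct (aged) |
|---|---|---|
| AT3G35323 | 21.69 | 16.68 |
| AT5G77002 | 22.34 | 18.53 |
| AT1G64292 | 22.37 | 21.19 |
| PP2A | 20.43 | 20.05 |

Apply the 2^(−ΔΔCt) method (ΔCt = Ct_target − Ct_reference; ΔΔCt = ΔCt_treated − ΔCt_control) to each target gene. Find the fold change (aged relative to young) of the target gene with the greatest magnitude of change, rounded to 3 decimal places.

AT3G35323: ΔΔCt = (16.68−20.05) − (21.69−20.43) = -3.37 − 1.26 = -4.63; fold change = 2^4.63 = 24.761
AT5G77002: ΔΔCt = (18.53−20.05) − (22.34−20.43) = -1.52 − 1.91 = -3.43; fold change = 2^3.43 = 10.778
AT1G64292: ΔΔCt = (21.19−20.05) − (22.37−20.43) = 1.14 − 1.94 = -0.80; fold change = 2^0.80 = 1.741
AT3G35323 has the largest |ΔΔCt| = 4.63.

24.761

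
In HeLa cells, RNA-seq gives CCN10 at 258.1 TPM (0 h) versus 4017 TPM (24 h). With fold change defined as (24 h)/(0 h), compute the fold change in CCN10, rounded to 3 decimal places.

Fold change = 4017 / 258.1 = 15.5637
CCN10 is upregulated.

15.564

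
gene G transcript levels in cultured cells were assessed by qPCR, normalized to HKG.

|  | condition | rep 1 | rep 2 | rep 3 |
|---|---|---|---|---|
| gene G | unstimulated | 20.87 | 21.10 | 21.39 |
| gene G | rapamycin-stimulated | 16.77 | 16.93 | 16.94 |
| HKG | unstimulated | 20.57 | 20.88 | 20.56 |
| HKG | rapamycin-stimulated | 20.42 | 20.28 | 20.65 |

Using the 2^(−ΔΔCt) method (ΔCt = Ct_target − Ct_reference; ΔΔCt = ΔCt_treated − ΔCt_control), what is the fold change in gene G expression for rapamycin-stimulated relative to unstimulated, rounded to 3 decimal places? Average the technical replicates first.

16.223

Mean Ct: gene G unstimulated 21.120; gene G rapamycin-stimulated 16.880; HKG unstimulated 20.670; HKG rapamycin-stimulated 20.450
ΔCt(unstimulated) = 21.120 − 20.670 = 0.450
ΔCt(rapamycin-stimulated) = 16.880 − 20.450 = -3.570
ΔΔCt = -3.570 − 0.450 = -4.020
Fold change = 2^(−(-4.020)) = 2^4.020 = 16.2234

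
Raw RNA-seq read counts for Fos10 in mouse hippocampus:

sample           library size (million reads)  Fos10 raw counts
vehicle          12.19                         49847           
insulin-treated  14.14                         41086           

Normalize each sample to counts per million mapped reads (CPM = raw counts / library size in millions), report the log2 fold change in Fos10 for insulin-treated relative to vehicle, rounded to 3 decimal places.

CPM(vehicle) = 49847 / 12.19 = 4089.1715
CPM(insulin-treated) = 41086 / 14.14 = 2905.6577
Fold change = 2905.6577 / 4089.1715 = 0.71057
log2(0.71057) = -0.4929

-0.493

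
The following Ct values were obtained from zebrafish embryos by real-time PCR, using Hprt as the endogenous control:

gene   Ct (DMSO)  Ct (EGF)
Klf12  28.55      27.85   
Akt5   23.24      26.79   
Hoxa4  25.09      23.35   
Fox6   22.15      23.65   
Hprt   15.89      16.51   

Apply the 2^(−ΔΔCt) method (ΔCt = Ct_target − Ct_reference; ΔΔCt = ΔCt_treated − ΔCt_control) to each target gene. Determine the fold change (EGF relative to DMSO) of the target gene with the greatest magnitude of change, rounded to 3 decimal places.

Klf12: ΔΔCt = (27.85−16.51) − (28.55−15.89) = 11.34 − 12.66 = -1.32; fold change = 2^1.32 = 2.497
Akt5: ΔΔCt = (26.79−16.51) − (23.24−15.89) = 10.28 − 7.35 = 2.93; fold change = 2^-2.93 = 0.131
Hoxa4: ΔΔCt = (23.35−16.51) − (25.09−15.89) = 6.84 − 9.20 = -2.36; fold change = 2^2.36 = 5.134
Fox6: ΔΔCt = (23.65−16.51) − (22.15−15.89) = 7.14 − 6.26 = 0.88; fold change = 2^-0.88 = 0.543
Akt5 has the largest |ΔΔCt| = 2.93.

0.131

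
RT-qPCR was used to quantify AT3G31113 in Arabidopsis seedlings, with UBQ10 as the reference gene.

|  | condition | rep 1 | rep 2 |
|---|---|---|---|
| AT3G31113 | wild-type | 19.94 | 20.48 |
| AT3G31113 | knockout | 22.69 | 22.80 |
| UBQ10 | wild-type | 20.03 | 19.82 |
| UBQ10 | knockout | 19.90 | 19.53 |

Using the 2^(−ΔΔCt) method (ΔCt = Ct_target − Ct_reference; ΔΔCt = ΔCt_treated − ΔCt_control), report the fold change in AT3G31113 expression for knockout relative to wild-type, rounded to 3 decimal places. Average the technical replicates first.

Mean Ct: AT3G31113 wild-type 20.210; AT3G31113 knockout 22.745; UBQ10 wild-type 19.925; UBQ10 knockout 19.715
ΔCt(wild-type) = 20.210 − 19.925 = 0.285
ΔCt(knockout) = 22.745 − 19.715 = 3.030
ΔΔCt = 3.030 − 0.285 = 2.745
Fold change = 2^(−2.745) = 0.1492

0.149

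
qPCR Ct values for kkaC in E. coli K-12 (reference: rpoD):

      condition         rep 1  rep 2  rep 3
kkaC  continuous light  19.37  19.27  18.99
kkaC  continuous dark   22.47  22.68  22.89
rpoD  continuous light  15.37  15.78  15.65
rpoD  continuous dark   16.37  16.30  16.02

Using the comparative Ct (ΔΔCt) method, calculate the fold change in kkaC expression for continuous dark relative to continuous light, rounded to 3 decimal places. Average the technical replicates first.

0.140

Mean Ct: kkaC continuous light 19.210; kkaC continuous dark 22.680; rpoD continuous light 15.600; rpoD continuous dark 16.230
ΔCt(continuous light) = 19.210 − 15.600 = 3.610
ΔCt(continuous dark) = 22.680 − 16.230 = 6.450
ΔΔCt = 6.450 − 3.610 = 2.840
Fold change = 2^(−2.840) = 0.1397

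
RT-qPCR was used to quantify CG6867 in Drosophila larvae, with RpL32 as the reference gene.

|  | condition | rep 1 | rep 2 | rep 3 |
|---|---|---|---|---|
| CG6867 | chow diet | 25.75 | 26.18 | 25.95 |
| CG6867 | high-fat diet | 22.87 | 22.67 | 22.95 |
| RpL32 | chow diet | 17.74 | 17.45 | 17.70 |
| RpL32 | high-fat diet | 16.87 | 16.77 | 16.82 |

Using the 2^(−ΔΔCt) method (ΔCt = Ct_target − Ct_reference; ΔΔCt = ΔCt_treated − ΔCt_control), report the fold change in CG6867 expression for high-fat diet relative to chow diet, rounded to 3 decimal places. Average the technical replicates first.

4.993

Mean Ct: CG6867 chow diet 25.960; CG6867 high-fat diet 22.830; RpL32 chow diet 17.630; RpL32 high-fat diet 16.820
ΔCt(chow diet) = 25.960 − 17.630 = 8.330
ΔCt(high-fat diet) = 22.830 − 16.820 = 6.010
ΔΔCt = 6.010 − 8.330 = -2.320
Fold change = 2^(−(-2.320)) = 2^2.320 = 4.9933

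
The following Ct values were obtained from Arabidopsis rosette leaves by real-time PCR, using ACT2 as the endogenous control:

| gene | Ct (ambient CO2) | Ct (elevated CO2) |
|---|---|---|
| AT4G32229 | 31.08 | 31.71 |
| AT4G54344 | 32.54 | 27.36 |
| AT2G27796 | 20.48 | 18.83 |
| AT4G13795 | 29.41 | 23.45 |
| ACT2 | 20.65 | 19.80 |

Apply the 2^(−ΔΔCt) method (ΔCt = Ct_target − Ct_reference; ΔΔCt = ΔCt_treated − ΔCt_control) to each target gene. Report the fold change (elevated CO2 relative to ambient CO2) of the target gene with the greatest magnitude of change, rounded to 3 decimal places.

34.535

AT4G32229: ΔΔCt = (31.71−19.80) − (31.08−20.65) = 11.91 − 10.43 = 1.48; fold change = 2^-1.48 = 0.358
AT4G54344: ΔΔCt = (27.36−19.80) − (32.54−20.65) = 7.56 − 11.89 = -4.33; fold change = 2^4.33 = 20.112
AT2G27796: ΔΔCt = (18.83−19.80) − (20.48−20.65) = -0.97 − (-0.17) = -0.80; fold change = 2^0.80 = 1.741
AT4G13795: ΔΔCt = (23.45−19.80) − (29.41−20.65) = 3.65 − 8.76 = -5.11; fold change = 2^5.11 = 34.535
AT4G13795 has the largest |ΔΔCt| = 5.11.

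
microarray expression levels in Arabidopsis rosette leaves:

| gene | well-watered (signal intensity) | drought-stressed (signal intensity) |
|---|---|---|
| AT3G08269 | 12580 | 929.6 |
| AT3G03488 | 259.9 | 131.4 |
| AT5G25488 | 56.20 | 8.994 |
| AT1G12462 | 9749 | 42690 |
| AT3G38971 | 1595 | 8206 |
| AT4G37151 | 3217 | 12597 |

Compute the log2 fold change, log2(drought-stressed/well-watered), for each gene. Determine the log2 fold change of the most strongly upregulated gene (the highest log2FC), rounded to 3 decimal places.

log2(929.6/12580) = -3.758  (AT3G08269)
log2(131.4/259.9) = -0.984  (AT3G03488)
log2(8.994/56.20) = -2.644  (AT5G25488)
log2(42690/9749) = 2.131  (AT1G12462)
log2(8206/1595) = 2.363  (AT3G38971)
log2(12597/3217) = 1.969  (AT4G37151)
AT3G38971 is most strongly upregulated.

2.363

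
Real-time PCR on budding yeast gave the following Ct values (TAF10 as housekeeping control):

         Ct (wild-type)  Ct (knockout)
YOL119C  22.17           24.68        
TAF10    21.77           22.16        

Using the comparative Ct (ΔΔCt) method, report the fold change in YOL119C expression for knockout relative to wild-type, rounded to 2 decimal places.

0.23

ΔCt(wild-type) = 22.170 − 21.770 = 0.400
ΔCt(knockout) = 24.680 − 22.160 = 2.520
ΔΔCt = 2.520 − 0.400 = 2.120
Fold change = 2^(−2.120) = 0.230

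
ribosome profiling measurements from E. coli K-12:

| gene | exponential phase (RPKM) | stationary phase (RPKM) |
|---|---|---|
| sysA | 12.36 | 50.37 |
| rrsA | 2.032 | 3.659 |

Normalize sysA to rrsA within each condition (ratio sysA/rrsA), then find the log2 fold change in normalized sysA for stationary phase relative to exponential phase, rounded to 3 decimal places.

sysA/rrsA (exponential phase) = 12.36 / 2.032 = 6.0827
sysA/rrsA (stationary phase) = 50.37 / 3.659 = 13.766
Fold change = 13.766 / 6.0827 = 2.2632
log2(2.2632) = 1.1783

1.178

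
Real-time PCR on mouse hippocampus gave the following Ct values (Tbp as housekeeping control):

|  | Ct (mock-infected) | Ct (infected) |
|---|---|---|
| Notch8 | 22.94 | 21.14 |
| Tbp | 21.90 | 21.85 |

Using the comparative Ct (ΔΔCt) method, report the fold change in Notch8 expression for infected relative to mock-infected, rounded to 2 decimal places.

ΔCt(mock-infected) = 22.940 − 21.900 = 1.040
ΔCt(infected) = 21.140 − 21.850 = -0.710
ΔΔCt = -0.710 − 1.040 = -1.750
Fold change = 2^(−(-1.750)) = 2^1.750 = 3.364

3.36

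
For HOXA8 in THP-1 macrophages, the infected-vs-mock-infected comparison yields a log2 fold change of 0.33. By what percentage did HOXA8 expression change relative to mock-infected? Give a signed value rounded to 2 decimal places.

Fold change = 2^(0.33) = 1.2570
Percent change = (FC − 1) × 100% = (1.2570 − 1) × 100 = 25.70%

25.70%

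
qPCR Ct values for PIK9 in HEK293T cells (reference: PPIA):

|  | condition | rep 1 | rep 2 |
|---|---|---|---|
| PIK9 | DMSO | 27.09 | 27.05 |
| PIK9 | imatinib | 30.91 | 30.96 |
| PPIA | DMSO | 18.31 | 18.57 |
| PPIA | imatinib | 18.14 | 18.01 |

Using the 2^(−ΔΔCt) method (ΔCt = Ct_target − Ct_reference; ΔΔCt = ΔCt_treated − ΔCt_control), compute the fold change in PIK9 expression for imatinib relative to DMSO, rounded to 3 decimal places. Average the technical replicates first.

Mean Ct: PIK9 DMSO 27.070; PIK9 imatinib 30.935; PPIA DMSO 18.440; PPIA imatinib 18.075
ΔCt(DMSO) = 27.070 − 18.440 = 8.630
ΔCt(imatinib) = 30.935 − 18.075 = 12.860
ΔΔCt = 12.860 − 8.630 = 4.230
Fold change = 2^(−4.230) = 0.0533

0.053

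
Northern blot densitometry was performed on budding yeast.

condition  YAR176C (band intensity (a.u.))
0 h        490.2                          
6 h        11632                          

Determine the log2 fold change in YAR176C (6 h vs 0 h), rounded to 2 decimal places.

Fold change = 11632 / 490.2 = 23.7291
log2(23.7291) = 4.569

4.57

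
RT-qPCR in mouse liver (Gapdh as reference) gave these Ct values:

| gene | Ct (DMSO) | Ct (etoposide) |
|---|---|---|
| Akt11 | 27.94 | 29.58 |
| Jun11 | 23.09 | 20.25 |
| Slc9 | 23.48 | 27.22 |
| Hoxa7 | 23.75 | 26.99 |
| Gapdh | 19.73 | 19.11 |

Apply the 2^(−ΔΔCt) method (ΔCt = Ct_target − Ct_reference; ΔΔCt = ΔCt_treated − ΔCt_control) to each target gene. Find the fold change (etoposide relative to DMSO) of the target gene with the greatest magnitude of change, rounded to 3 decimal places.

0.049

Akt11: ΔΔCt = (29.58−19.11) − (27.94−19.73) = 10.47 − 8.21 = 2.26; fold change = 2^-2.26 = 0.209
Jun11: ΔΔCt = (20.25−19.11) − (23.09−19.73) = 1.14 − 3.36 = -2.22; fold change = 2^2.22 = 4.659
Slc9: ΔΔCt = (27.22−19.11) − (23.48−19.73) = 8.11 − 3.75 = 4.36; fold change = 2^-4.36 = 0.049
Hoxa7: ΔΔCt = (26.99−19.11) − (23.75−19.73) = 7.88 − 4.02 = 3.86; fold change = 2^-3.86 = 0.069
Slc9 has the largest |ΔΔCt| = 4.36.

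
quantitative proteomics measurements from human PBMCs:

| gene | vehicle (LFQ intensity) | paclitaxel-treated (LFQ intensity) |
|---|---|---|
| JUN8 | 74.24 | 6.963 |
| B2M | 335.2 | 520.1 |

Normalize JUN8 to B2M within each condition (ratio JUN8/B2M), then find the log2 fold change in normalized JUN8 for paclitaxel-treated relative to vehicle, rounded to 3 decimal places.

JUN8/B2M (vehicle) = 74.24 / 335.2 = 0.22148
JUN8/B2M (paclitaxel-treated) = 6.963 / 520.1 = 0.013388
Fold change = 0.013388 / 0.22148 = 0.0604
log2(0.0604) = -4.0482

-4.048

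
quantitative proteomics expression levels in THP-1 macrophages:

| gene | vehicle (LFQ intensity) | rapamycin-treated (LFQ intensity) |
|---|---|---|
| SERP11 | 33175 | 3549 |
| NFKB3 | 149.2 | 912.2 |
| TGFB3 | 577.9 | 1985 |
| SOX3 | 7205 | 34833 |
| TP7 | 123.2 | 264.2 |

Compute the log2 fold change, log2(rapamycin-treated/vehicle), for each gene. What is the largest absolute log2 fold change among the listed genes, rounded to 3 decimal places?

3.225

log2(3549/33175) = -3.225  (SERP11)
log2(912.2/149.2) = 2.612  (NFKB3)
log2(1985/577.9) = 1.780  (TGFB3)
log2(34833/7205) = 2.273  (SOX3)
log2(264.2/123.2) = 1.101  (TP7)
The largest magnitude belongs to SERP11.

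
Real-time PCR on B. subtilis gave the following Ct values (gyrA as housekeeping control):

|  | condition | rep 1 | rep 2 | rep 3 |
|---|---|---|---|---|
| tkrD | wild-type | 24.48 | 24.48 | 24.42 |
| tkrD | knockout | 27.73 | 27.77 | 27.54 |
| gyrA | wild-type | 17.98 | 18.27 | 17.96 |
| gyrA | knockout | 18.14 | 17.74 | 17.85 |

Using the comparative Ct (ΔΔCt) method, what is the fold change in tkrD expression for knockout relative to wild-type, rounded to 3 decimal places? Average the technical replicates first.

Mean Ct: tkrD wild-type 24.460; tkrD knockout 27.680; gyrA wild-type 18.070; gyrA knockout 17.910
ΔCt(wild-type) = 24.460 − 18.070 = 6.390
ΔCt(knockout) = 27.680 − 17.910 = 9.770
ΔΔCt = 9.770 − 6.390 = 3.380
Fold change = 2^(−3.380) = 0.0961

0.096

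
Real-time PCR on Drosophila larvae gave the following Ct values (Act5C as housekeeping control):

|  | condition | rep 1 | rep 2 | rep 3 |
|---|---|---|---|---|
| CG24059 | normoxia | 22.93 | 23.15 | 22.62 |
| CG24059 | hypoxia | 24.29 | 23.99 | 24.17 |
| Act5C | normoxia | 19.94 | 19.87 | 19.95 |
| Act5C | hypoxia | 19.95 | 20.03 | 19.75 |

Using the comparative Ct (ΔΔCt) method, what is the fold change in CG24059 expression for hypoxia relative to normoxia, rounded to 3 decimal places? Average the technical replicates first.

Mean Ct: CG24059 normoxia 22.900; CG24059 hypoxia 24.150; Act5C normoxia 19.920; Act5C hypoxia 19.910
ΔCt(normoxia) = 22.900 − 19.920 = 2.980
ΔCt(hypoxia) = 24.150 − 19.910 = 4.240
ΔΔCt = 4.240 − 2.980 = 1.260
Fold change = 2^(−1.260) = 0.4175

0.418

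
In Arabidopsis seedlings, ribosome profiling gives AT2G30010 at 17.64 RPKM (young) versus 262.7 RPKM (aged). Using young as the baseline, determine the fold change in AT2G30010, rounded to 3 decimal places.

Fold change = 262.7 / 17.64 = 14.8923
AT2G30010 is upregulated.

14.892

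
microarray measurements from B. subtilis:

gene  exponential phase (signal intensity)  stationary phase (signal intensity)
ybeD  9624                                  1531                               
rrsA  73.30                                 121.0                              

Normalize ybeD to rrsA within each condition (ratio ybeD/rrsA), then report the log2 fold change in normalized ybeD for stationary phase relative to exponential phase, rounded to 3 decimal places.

ybeD/rrsA (exponential phase) = 9624 / 73.30 = 131.3
ybeD/rrsA (stationary phase) = 1531 / 121.0 = 12.653
Fold change = 12.653 / 131.3 = 0.0964
log2(0.0964) = -3.3753

-3.375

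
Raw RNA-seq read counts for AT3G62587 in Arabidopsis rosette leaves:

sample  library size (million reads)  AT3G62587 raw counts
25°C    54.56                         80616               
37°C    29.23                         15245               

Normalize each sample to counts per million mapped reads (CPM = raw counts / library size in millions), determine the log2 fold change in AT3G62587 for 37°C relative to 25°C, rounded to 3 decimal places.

-1.502

CPM(25°C) = 80616 / 54.56 = 1477.5660
CPM(37°C) = 15245 / 29.23 = 521.5532
Fold change = 521.5532 / 1477.5660 = 0.35298
log2(0.35298) = -1.5023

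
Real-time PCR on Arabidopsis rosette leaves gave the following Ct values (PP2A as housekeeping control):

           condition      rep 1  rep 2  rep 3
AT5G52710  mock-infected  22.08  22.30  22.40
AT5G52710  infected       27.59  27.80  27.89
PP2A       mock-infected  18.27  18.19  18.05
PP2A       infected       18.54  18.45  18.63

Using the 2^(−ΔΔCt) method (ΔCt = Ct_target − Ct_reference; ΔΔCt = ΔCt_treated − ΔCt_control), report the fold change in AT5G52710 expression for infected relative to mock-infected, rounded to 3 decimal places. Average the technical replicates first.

0.029

Mean Ct: AT5G52710 mock-infected 22.260; AT5G52710 infected 27.760; PP2A mock-infected 18.170; PP2A infected 18.540
ΔCt(mock-infected) = 22.260 − 18.170 = 4.090
ΔCt(infected) = 27.760 − 18.540 = 9.220
ΔΔCt = 9.220 − 4.090 = 5.130
Fold change = 2^(−5.130) = 0.0286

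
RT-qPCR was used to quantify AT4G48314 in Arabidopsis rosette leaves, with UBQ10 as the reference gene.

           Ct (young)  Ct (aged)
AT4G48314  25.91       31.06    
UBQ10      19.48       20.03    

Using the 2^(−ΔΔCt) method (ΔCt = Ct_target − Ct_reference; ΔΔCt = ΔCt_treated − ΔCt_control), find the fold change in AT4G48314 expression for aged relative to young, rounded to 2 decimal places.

ΔCt(young) = 25.910 − 19.480 = 6.430
ΔCt(aged) = 31.060 − 20.030 = 11.030
ΔΔCt = 11.030 − 6.430 = 4.600
Fold change = 2^(−4.600) = 0.041

0.04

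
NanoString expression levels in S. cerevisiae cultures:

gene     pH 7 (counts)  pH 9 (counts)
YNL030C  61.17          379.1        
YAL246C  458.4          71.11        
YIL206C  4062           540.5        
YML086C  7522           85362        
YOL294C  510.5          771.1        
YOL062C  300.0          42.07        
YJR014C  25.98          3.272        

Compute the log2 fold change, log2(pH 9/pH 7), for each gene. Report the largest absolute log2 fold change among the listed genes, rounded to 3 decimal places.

log2(379.1/61.17) = 2.632  (YNL030C)
log2(71.11/458.4) = -2.688  (YAL246C)
log2(540.5/4062) = -2.910  (YIL206C)
log2(85362/7522) = 3.504  (YML086C)
log2(771.1/510.5) = 0.595  (YOL294C)
log2(42.07/300.0) = -2.834  (YOL062C)
log2(3.272/25.98) = -2.989  (YJR014C)
The largest magnitude belongs to YML086C.

3.504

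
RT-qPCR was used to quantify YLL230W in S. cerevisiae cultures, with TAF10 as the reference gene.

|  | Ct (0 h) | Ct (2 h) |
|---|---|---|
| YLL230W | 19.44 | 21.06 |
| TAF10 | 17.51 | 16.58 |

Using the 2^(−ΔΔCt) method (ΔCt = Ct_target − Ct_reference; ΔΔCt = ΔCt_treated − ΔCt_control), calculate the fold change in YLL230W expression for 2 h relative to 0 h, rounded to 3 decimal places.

ΔCt(0 h) = 19.440 − 17.510 = 1.930
ΔCt(2 h) = 21.060 − 16.580 = 4.480
ΔΔCt = 4.480 − 1.930 = 2.550
Fold change = 2^(−2.550) = 0.1708

0.171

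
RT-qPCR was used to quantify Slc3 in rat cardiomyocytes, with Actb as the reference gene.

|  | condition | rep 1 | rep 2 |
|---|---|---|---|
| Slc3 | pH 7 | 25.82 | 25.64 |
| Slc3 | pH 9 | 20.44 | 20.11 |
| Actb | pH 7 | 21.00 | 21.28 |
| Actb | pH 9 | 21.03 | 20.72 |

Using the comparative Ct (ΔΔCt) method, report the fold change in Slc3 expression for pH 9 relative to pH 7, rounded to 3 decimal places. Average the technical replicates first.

36.504

Mean Ct: Slc3 pH 7 25.730; Slc3 pH 9 20.275; Actb pH 7 21.140; Actb pH 9 20.875
ΔCt(pH 7) = 25.730 − 21.140 = 4.590
ΔCt(pH 9) = 20.275 − 20.875 = -0.600
ΔΔCt = -0.600 − 4.590 = -5.190
Fold change = 2^(−(-5.190)) = 2^5.190 = 36.5044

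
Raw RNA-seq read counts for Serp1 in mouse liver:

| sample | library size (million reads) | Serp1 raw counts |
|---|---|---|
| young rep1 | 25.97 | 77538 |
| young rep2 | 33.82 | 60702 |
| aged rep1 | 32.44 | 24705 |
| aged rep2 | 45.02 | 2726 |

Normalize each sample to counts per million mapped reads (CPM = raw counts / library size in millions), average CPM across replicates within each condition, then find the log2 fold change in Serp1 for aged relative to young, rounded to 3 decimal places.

CPM(young rep1) = 77538 / 25.97 = 2985.6758
CPM(young rep2) = 60702 / 33.82 = 1794.8551
CPM(aged rep1) = 24705 / 32.44 = 761.5598
CPM(aged rep2) = 2726 / 45.02 = 60.5509
mean CPM(young) = 2390.2654; mean CPM(aged) = 411.0553
Fold change = 411.0553 / 2390.2654 = 0.17197
log2(0.17197) = -2.5398

-2.540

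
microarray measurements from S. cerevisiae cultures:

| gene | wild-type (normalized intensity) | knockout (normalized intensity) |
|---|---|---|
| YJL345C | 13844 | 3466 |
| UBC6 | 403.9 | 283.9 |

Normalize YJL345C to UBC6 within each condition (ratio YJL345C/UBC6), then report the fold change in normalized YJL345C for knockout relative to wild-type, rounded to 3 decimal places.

0.356

YJL345C/UBC6 (wild-type) = 13844 / 403.9 = 34.276
YJL345C/UBC6 (knockout) = 3466 / 283.9 = 12.209
Fold change = 12.209 / 34.276 = 0.3562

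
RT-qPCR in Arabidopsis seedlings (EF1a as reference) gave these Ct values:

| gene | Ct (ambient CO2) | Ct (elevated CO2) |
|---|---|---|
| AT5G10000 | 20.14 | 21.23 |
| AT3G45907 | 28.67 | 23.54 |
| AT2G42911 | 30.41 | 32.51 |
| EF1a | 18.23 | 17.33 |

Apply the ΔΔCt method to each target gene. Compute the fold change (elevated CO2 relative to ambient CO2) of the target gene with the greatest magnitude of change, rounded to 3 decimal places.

AT5G10000: ΔΔCt = (21.23−17.33) − (20.14−18.23) = 3.90 − 1.91 = 1.99; fold change = 2^-1.99 = 0.252
AT3G45907: ΔΔCt = (23.54−17.33) − (28.67−18.23) = 6.21 − 10.44 = -4.23; fold change = 2^4.23 = 18.765
AT2G42911: ΔΔCt = (32.51−17.33) − (30.41−18.23) = 15.18 − 12.18 = 3.00; fold change = 2^-3.00 = 0.125
AT3G45907 has the largest |ΔΔCt| = 4.23.

18.765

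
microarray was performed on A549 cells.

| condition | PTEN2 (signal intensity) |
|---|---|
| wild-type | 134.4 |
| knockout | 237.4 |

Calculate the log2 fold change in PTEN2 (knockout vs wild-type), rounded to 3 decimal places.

Fold change = 237.4 / 134.4 = 1.7664
log2(1.7664) = 0.8208

0.821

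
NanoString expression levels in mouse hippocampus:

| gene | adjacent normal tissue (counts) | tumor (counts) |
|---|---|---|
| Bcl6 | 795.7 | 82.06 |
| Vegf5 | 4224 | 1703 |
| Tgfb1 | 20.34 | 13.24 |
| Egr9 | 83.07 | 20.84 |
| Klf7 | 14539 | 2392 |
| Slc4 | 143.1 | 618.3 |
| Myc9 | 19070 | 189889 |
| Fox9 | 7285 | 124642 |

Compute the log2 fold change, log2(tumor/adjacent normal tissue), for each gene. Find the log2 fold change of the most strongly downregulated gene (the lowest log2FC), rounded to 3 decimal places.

-3.277

log2(82.06/795.7) = -3.277  (Bcl6)
log2(1703/4224) = -1.311  (Vegf5)
log2(13.24/20.34) = -0.619  (Tgfb1)
log2(20.84/83.07) = -1.995  (Egr9)
log2(2392/14539) = -2.604  (Klf7)
log2(618.3/143.1) = 2.111  (Slc4)
log2(189889/19070) = 3.316  (Myc9)
log2(124642/7285) = 4.097  (Fox9)
Bcl6 is most strongly downregulated.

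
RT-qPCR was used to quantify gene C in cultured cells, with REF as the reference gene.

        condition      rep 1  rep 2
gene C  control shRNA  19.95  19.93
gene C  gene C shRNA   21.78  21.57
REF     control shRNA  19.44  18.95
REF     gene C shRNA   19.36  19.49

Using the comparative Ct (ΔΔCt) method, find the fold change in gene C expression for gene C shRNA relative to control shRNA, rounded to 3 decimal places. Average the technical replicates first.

Mean Ct: gene C control shRNA 19.940; gene C gene C shRNA 21.675; REF control shRNA 19.195; REF gene C shRNA 19.425
ΔCt(control shRNA) = 19.940 − 19.195 = 0.745
ΔCt(gene C shRNA) = 21.675 − 19.425 = 2.250
ΔΔCt = 2.250 − 0.745 = 1.505
Fold change = 2^(−1.505) = 0.3523

0.352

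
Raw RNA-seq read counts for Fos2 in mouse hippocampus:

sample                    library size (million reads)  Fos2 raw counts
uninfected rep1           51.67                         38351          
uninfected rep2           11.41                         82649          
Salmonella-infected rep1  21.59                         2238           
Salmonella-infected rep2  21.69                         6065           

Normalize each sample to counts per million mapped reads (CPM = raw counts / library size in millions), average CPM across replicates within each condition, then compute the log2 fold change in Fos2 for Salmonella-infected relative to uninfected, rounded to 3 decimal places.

-4.381

CPM(uninfected rep1) = 38351 / 51.67 = 742.2295
CPM(uninfected rep2) = 82649 / 11.41 = 7243.5583
CPM(Salmonella-infected rep1) = 2238 / 21.59 = 103.6591
CPM(Salmonella-infected rep2) = 6065 / 21.69 = 279.6219
mean CPM(uninfected) = 3992.8939; mean CPM(Salmonella-infected) = 191.6405
Fold change = 191.6405 / 3992.8939 = 0.04800
log2(0.04800) = -4.3810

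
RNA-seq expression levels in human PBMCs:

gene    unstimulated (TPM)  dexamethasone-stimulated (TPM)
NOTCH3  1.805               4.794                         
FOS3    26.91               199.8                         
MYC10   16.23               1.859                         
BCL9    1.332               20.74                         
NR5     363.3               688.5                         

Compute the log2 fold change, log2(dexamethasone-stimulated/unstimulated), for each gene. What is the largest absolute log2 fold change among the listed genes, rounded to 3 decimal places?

log2(4.794/1.805) = 1.409  (NOTCH3)
log2(199.8/26.91) = 2.892  (FOS3)
log2(1.859/16.23) = -3.126  (MYC10)
log2(20.74/1.332) = 3.961  (BCL9)
log2(688.5/363.3) = 0.922  (NR5)
The largest magnitude belongs to BCL9.

3.961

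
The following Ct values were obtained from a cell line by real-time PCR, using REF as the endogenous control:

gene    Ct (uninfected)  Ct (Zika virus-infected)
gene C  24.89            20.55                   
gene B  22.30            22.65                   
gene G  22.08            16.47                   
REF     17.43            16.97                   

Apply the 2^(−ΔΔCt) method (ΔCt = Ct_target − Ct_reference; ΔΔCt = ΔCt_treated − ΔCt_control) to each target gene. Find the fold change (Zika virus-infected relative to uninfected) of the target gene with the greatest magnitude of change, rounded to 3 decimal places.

35.506

gene C: ΔΔCt = (20.55−16.97) − (24.89−17.43) = 3.58 − 7.46 = -3.88; fold change = 2^3.88 = 14.723
gene B: ΔΔCt = (22.65−16.97) − (22.30−17.43) = 5.68 − 4.87 = 0.81; fold change = 2^-0.81 = 0.570
gene G: ΔΔCt = (16.47−16.97) − (22.08−17.43) = -0.50 − 4.65 = -5.15; fold change = 2^5.15 = 35.506
gene G has the largest |ΔΔCt| = 5.15.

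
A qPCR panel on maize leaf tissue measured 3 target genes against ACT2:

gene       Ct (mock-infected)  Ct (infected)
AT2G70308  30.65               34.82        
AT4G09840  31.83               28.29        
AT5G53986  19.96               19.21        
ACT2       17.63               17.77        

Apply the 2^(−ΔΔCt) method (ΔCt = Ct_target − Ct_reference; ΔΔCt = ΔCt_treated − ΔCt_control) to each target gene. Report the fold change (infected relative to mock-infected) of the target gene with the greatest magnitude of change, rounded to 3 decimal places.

0.061

AT2G70308: ΔΔCt = (34.82−17.77) − (30.65−17.63) = 17.05 − 13.02 = 4.03; fold change = 2^-4.03 = 0.061
AT4G09840: ΔΔCt = (28.29−17.77) − (31.83−17.63) = 10.52 − 14.20 = -3.68; fold change = 2^3.68 = 12.817
AT5G53986: ΔΔCt = (19.21−17.77) − (19.96−17.63) = 1.44 − 2.33 = -0.89; fold change = 2^0.89 = 1.853
AT2G70308 has the largest |ΔΔCt| = 4.03.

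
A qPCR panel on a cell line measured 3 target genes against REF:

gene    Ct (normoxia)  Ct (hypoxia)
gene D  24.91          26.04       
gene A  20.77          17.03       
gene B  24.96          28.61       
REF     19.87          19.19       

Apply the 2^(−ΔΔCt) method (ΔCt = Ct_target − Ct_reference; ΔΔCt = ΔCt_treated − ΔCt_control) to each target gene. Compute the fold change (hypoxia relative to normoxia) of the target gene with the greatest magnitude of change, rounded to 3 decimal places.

gene D: ΔΔCt = (26.04−19.19) − (24.91−19.87) = 6.85 − 5.04 = 1.81; fold change = 2^-1.81 = 0.285
gene A: ΔΔCt = (17.03−19.19) − (20.77−19.87) = -2.16 − 0.90 = -3.06; fold change = 2^3.06 = 8.340
gene B: ΔΔCt = (28.61−19.19) − (24.96−19.87) = 9.42 − 5.09 = 4.33; fold change = 2^-4.33 = 0.050
gene B has the largest |ΔΔCt| = 4.33.

0.050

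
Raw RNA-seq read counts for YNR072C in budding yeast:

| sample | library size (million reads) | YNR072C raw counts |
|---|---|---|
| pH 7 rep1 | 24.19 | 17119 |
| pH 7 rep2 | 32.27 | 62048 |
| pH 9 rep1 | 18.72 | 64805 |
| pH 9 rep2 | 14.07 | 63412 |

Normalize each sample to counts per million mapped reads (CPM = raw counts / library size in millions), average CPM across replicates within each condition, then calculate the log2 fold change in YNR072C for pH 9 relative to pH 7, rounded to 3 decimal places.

CPM(pH 7 rep1) = 17119 / 24.19 = 707.6891
CPM(pH 7 rep2) = 62048 / 32.27 = 1922.7766
CPM(pH 9 rep1) = 64805 / 18.72 = 3461.8056
CPM(pH 9 rep2) = 63412 / 14.07 = 4506.8941
mean CPM(pH 7) = 1315.2329; mean CPM(pH 9) = 3984.3498
Fold change = 3984.3498 / 1315.2329 = 3.02939
log2(3.02939) = 1.5990

1.599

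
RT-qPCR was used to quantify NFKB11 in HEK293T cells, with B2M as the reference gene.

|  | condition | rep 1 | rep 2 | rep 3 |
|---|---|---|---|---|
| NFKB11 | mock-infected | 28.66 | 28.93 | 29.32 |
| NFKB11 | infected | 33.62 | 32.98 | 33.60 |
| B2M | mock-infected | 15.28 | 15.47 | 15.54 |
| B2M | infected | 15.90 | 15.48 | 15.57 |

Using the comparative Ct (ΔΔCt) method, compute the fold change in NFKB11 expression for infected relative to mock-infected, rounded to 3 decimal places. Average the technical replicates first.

Mean Ct: NFKB11 mock-infected 28.970; NFKB11 infected 33.400; B2M mock-infected 15.430; B2M infected 15.650
ΔCt(mock-infected) = 28.970 − 15.430 = 13.540
ΔCt(infected) = 33.400 − 15.650 = 17.750
ΔΔCt = 17.750 − 13.540 = 4.210
Fold change = 2^(−4.210) = 0.0540

0.054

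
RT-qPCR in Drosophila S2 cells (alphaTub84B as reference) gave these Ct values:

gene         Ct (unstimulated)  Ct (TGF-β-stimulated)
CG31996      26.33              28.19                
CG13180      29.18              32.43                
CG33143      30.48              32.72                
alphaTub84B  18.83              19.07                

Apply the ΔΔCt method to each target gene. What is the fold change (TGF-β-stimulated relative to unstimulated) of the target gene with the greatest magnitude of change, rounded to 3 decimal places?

CG31996: ΔΔCt = (28.19−19.07) − (26.33−18.83) = 9.12 − 7.50 = 1.62; fold change = 2^-1.62 = 0.325
CG13180: ΔΔCt = (32.43−19.07) − (29.18−18.83) = 13.36 − 10.35 = 3.01; fold change = 2^-3.01 = 0.124
CG33143: ΔΔCt = (32.72−19.07) − (30.48−18.83) = 13.65 − 11.65 = 2.00; fold change = 2^-2.00 = 0.250
CG13180 has the largest |ΔΔCt| = 3.01.

0.124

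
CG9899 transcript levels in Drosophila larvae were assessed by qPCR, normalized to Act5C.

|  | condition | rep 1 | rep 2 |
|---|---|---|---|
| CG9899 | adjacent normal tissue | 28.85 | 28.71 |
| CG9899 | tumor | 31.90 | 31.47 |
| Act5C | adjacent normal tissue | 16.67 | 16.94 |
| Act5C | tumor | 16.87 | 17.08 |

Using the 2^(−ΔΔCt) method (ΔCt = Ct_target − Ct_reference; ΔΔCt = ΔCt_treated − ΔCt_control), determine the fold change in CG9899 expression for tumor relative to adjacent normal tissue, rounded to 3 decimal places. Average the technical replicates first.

Mean Ct: CG9899 adjacent normal tissue 28.780; CG9899 tumor 31.685; Act5C adjacent normal tissue 16.805; Act5C tumor 16.975
ΔCt(adjacent normal tissue) = 28.780 − 16.805 = 11.975
ΔCt(tumor) = 31.685 − 16.975 = 14.710
ΔΔCt = 14.710 − 11.975 = 2.735
Fold change = 2^(−2.735) = 0.1502

0.150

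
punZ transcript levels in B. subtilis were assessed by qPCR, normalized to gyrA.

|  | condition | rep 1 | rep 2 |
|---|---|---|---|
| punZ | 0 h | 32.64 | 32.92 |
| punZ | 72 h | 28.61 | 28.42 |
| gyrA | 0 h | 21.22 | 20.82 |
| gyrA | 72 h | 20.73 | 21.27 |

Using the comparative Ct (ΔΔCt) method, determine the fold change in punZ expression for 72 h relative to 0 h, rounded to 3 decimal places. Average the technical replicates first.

18.961

Mean Ct: punZ 0 h 32.780; punZ 72 h 28.515; gyrA 0 h 21.020; gyrA 72 h 21.000
ΔCt(0 h) = 32.780 − 21.020 = 11.760
ΔCt(72 h) = 28.515 − 21.000 = 7.515
ΔΔCt = 7.515 − 11.760 = -4.245
Fold change = 2^(−(-4.245)) = 2^4.245 = 18.9615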